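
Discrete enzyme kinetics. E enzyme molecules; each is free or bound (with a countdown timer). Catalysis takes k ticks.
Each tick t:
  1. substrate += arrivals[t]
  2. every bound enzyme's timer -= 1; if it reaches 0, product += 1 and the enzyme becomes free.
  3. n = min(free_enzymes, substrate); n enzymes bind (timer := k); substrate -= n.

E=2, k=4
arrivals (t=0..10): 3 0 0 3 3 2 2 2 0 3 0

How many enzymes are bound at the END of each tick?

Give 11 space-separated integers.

Answer: 2 2 2 2 2 2 2 2 2 2 2

Derivation:
t=0: arr=3 -> substrate=1 bound=2 product=0
t=1: arr=0 -> substrate=1 bound=2 product=0
t=2: arr=0 -> substrate=1 bound=2 product=0
t=3: arr=3 -> substrate=4 bound=2 product=0
t=4: arr=3 -> substrate=5 bound=2 product=2
t=5: arr=2 -> substrate=7 bound=2 product=2
t=6: arr=2 -> substrate=9 bound=2 product=2
t=7: arr=2 -> substrate=11 bound=2 product=2
t=8: arr=0 -> substrate=9 bound=2 product=4
t=9: arr=3 -> substrate=12 bound=2 product=4
t=10: arr=0 -> substrate=12 bound=2 product=4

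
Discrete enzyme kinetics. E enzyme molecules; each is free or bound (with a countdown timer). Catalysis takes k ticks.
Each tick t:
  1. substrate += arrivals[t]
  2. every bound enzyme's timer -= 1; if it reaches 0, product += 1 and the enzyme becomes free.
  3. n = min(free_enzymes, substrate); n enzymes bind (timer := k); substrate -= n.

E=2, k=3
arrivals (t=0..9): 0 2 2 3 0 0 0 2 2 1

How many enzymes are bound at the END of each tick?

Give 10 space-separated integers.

t=0: arr=0 -> substrate=0 bound=0 product=0
t=1: arr=2 -> substrate=0 bound=2 product=0
t=2: arr=2 -> substrate=2 bound=2 product=0
t=3: arr=3 -> substrate=5 bound=2 product=0
t=4: arr=0 -> substrate=3 bound=2 product=2
t=5: arr=0 -> substrate=3 bound=2 product=2
t=6: arr=0 -> substrate=3 bound=2 product=2
t=7: arr=2 -> substrate=3 bound=2 product=4
t=8: arr=2 -> substrate=5 bound=2 product=4
t=9: arr=1 -> substrate=6 bound=2 product=4

Answer: 0 2 2 2 2 2 2 2 2 2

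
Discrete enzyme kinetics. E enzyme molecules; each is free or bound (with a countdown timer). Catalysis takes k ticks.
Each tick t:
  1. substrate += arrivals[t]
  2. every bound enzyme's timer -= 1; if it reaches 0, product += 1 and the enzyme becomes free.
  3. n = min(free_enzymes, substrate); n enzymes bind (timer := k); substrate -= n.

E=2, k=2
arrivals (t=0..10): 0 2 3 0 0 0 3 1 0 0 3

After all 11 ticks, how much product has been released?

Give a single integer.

t=0: arr=0 -> substrate=0 bound=0 product=0
t=1: arr=2 -> substrate=0 bound=2 product=0
t=2: arr=3 -> substrate=3 bound=2 product=0
t=3: arr=0 -> substrate=1 bound=2 product=2
t=4: arr=0 -> substrate=1 bound=2 product=2
t=5: arr=0 -> substrate=0 bound=1 product=4
t=6: arr=3 -> substrate=2 bound=2 product=4
t=7: arr=1 -> substrate=2 bound=2 product=5
t=8: arr=0 -> substrate=1 bound=2 product=6
t=9: arr=0 -> substrate=0 bound=2 product=7
t=10: arr=3 -> substrate=2 bound=2 product=8

Answer: 8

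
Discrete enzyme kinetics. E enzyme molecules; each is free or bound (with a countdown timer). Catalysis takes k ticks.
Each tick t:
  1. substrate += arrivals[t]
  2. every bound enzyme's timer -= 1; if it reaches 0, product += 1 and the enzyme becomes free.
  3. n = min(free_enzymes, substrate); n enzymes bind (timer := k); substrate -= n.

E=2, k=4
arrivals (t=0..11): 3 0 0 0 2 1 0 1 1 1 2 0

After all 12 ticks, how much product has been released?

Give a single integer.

t=0: arr=3 -> substrate=1 bound=2 product=0
t=1: arr=0 -> substrate=1 bound=2 product=0
t=2: arr=0 -> substrate=1 bound=2 product=0
t=3: arr=0 -> substrate=1 bound=2 product=0
t=4: arr=2 -> substrate=1 bound=2 product=2
t=5: arr=1 -> substrate=2 bound=2 product=2
t=6: arr=0 -> substrate=2 bound=2 product=2
t=7: arr=1 -> substrate=3 bound=2 product=2
t=8: arr=1 -> substrate=2 bound=2 product=4
t=9: arr=1 -> substrate=3 bound=2 product=4
t=10: arr=2 -> substrate=5 bound=2 product=4
t=11: arr=0 -> substrate=5 bound=2 product=4

Answer: 4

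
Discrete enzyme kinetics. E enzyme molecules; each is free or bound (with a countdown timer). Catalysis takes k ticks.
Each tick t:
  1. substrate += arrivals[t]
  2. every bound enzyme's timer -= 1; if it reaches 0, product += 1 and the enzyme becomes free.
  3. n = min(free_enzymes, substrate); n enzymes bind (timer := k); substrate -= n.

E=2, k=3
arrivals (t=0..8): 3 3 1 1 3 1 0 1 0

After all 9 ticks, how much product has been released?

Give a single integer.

t=0: arr=3 -> substrate=1 bound=2 product=0
t=1: arr=3 -> substrate=4 bound=2 product=0
t=2: arr=1 -> substrate=5 bound=2 product=0
t=3: arr=1 -> substrate=4 bound=2 product=2
t=4: arr=3 -> substrate=7 bound=2 product=2
t=5: arr=1 -> substrate=8 bound=2 product=2
t=6: arr=0 -> substrate=6 bound=2 product=4
t=7: arr=1 -> substrate=7 bound=2 product=4
t=8: arr=0 -> substrate=7 bound=2 product=4

Answer: 4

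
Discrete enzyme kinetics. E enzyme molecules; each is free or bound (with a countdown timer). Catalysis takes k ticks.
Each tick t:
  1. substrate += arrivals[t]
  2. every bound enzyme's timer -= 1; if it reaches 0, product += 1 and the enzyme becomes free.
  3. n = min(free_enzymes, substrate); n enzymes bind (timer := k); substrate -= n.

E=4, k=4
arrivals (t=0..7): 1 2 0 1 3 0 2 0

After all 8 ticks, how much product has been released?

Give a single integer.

Answer: 4

Derivation:
t=0: arr=1 -> substrate=0 bound=1 product=0
t=1: arr=2 -> substrate=0 bound=3 product=0
t=2: arr=0 -> substrate=0 bound=3 product=0
t=3: arr=1 -> substrate=0 bound=4 product=0
t=4: arr=3 -> substrate=2 bound=4 product=1
t=5: arr=0 -> substrate=0 bound=4 product=3
t=6: arr=2 -> substrate=2 bound=4 product=3
t=7: arr=0 -> substrate=1 bound=4 product=4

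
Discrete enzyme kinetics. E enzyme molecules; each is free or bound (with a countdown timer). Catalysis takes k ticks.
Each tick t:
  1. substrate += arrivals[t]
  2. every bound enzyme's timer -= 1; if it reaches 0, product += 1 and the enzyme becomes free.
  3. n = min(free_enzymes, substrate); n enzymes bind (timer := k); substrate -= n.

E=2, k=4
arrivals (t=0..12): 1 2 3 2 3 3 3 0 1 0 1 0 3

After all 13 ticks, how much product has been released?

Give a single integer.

Answer: 5

Derivation:
t=0: arr=1 -> substrate=0 bound=1 product=0
t=1: arr=2 -> substrate=1 bound=2 product=0
t=2: arr=3 -> substrate=4 bound=2 product=0
t=3: arr=2 -> substrate=6 bound=2 product=0
t=4: arr=3 -> substrate=8 bound=2 product=1
t=5: arr=3 -> substrate=10 bound=2 product=2
t=6: arr=3 -> substrate=13 bound=2 product=2
t=7: arr=0 -> substrate=13 bound=2 product=2
t=8: arr=1 -> substrate=13 bound=2 product=3
t=9: arr=0 -> substrate=12 bound=2 product=4
t=10: arr=1 -> substrate=13 bound=2 product=4
t=11: arr=0 -> substrate=13 bound=2 product=4
t=12: arr=3 -> substrate=15 bound=2 product=5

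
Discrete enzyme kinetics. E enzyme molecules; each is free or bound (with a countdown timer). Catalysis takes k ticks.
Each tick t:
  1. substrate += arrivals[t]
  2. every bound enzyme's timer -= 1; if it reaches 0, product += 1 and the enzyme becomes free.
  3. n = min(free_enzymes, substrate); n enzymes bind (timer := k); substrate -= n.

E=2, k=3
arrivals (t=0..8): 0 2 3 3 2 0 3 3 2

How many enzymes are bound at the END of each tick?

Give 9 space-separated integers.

t=0: arr=0 -> substrate=0 bound=0 product=0
t=1: arr=2 -> substrate=0 bound=2 product=0
t=2: arr=3 -> substrate=3 bound=2 product=0
t=3: arr=3 -> substrate=6 bound=2 product=0
t=4: arr=2 -> substrate=6 bound=2 product=2
t=5: arr=0 -> substrate=6 bound=2 product=2
t=6: arr=3 -> substrate=9 bound=2 product=2
t=7: arr=3 -> substrate=10 bound=2 product=4
t=8: arr=2 -> substrate=12 bound=2 product=4

Answer: 0 2 2 2 2 2 2 2 2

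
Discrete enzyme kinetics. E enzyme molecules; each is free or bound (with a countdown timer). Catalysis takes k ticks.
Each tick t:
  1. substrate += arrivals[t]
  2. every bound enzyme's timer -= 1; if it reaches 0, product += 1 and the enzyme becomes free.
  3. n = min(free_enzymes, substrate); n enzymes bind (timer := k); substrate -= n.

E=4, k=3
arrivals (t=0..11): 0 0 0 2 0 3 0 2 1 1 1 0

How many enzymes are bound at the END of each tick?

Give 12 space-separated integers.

Answer: 0 0 0 2 2 4 3 4 4 4 4 2

Derivation:
t=0: arr=0 -> substrate=0 bound=0 product=0
t=1: arr=0 -> substrate=0 bound=0 product=0
t=2: arr=0 -> substrate=0 bound=0 product=0
t=3: arr=2 -> substrate=0 bound=2 product=0
t=4: arr=0 -> substrate=0 bound=2 product=0
t=5: arr=3 -> substrate=1 bound=4 product=0
t=6: arr=0 -> substrate=0 bound=3 product=2
t=7: arr=2 -> substrate=1 bound=4 product=2
t=8: arr=1 -> substrate=0 bound=4 product=4
t=9: arr=1 -> substrate=0 bound=4 product=5
t=10: arr=1 -> substrate=0 bound=4 product=6
t=11: arr=0 -> substrate=0 bound=2 product=8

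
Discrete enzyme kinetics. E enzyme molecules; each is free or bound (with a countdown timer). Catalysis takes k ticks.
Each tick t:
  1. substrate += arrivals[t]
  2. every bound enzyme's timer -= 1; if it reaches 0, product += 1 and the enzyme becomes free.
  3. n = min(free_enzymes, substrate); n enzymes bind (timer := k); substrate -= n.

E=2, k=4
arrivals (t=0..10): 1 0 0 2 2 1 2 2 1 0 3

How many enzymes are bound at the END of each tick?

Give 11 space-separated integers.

Answer: 1 1 1 2 2 2 2 2 2 2 2

Derivation:
t=0: arr=1 -> substrate=0 bound=1 product=0
t=1: arr=0 -> substrate=0 bound=1 product=0
t=2: arr=0 -> substrate=0 bound=1 product=0
t=3: arr=2 -> substrate=1 bound=2 product=0
t=4: arr=2 -> substrate=2 bound=2 product=1
t=5: arr=1 -> substrate=3 bound=2 product=1
t=6: arr=2 -> substrate=5 bound=2 product=1
t=7: arr=2 -> substrate=6 bound=2 product=2
t=8: arr=1 -> substrate=6 bound=2 product=3
t=9: arr=0 -> substrate=6 bound=2 product=3
t=10: arr=3 -> substrate=9 bound=2 product=3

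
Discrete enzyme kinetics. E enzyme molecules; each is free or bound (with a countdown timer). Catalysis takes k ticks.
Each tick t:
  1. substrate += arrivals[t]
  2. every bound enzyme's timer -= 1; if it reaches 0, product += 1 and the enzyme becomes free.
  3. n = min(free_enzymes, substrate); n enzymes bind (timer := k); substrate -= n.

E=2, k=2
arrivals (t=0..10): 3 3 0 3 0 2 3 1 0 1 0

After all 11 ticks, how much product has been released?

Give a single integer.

t=0: arr=3 -> substrate=1 bound=2 product=0
t=1: arr=3 -> substrate=4 bound=2 product=0
t=2: arr=0 -> substrate=2 bound=2 product=2
t=3: arr=3 -> substrate=5 bound=2 product=2
t=4: arr=0 -> substrate=3 bound=2 product=4
t=5: arr=2 -> substrate=5 bound=2 product=4
t=6: arr=3 -> substrate=6 bound=2 product=6
t=7: arr=1 -> substrate=7 bound=2 product=6
t=8: arr=0 -> substrate=5 bound=2 product=8
t=9: arr=1 -> substrate=6 bound=2 product=8
t=10: arr=0 -> substrate=4 bound=2 product=10

Answer: 10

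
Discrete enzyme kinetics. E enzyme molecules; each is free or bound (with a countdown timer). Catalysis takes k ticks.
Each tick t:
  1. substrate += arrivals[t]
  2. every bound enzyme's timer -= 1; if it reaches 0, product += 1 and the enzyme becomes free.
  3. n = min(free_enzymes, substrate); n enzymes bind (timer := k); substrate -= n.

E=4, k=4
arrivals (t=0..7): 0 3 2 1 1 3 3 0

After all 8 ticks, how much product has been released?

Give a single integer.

t=0: arr=0 -> substrate=0 bound=0 product=0
t=1: arr=3 -> substrate=0 bound=3 product=0
t=2: arr=2 -> substrate=1 bound=4 product=0
t=3: arr=1 -> substrate=2 bound=4 product=0
t=4: arr=1 -> substrate=3 bound=4 product=0
t=5: arr=3 -> substrate=3 bound=4 product=3
t=6: arr=3 -> substrate=5 bound=4 product=4
t=7: arr=0 -> substrate=5 bound=4 product=4

Answer: 4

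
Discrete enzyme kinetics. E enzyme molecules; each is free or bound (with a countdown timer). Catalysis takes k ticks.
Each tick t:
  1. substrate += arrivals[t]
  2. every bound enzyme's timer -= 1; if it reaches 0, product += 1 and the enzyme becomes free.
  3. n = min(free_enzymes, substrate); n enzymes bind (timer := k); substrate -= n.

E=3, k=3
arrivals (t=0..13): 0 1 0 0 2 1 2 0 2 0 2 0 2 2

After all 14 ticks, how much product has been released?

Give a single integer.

Answer: 9

Derivation:
t=0: arr=0 -> substrate=0 bound=0 product=0
t=1: arr=1 -> substrate=0 bound=1 product=0
t=2: arr=0 -> substrate=0 bound=1 product=0
t=3: arr=0 -> substrate=0 bound=1 product=0
t=4: arr=2 -> substrate=0 bound=2 product=1
t=5: arr=1 -> substrate=0 bound=3 product=1
t=6: arr=2 -> substrate=2 bound=3 product=1
t=7: arr=0 -> substrate=0 bound=3 product=3
t=8: arr=2 -> substrate=1 bound=3 product=4
t=9: arr=0 -> substrate=1 bound=3 product=4
t=10: arr=2 -> substrate=1 bound=3 product=6
t=11: arr=0 -> substrate=0 bound=3 product=7
t=12: arr=2 -> substrate=2 bound=3 product=7
t=13: arr=2 -> substrate=2 bound=3 product=9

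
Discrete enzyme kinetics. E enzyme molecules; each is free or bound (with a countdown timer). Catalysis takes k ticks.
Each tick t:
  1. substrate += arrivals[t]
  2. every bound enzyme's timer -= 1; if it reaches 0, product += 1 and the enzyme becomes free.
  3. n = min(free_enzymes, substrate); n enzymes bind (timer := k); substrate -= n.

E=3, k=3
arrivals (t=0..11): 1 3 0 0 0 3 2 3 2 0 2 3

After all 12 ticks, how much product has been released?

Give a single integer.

Answer: 9

Derivation:
t=0: arr=1 -> substrate=0 bound=1 product=0
t=1: arr=3 -> substrate=1 bound=3 product=0
t=2: arr=0 -> substrate=1 bound=3 product=0
t=3: arr=0 -> substrate=0 bound=3 product=1
t=4: arr=0 -> substrate=0 bound=1 product=3
t=5: arr=3 -> substrate=1 bound=3 product=3
t=6: arr=2 -> substrate=2 bound=3 product=4
t=7: arr=3 -> substrate=5 bound=3 product=4
t=8: arr=2 -> substrate=5 bound=3 product=6
t=9: arr=0 -> substrate=4 bound=3 product=7
t=10: arr=2 -> substrate=6 bound=3 product=7
t=11: arr=3 -> substrate=7 bound=3 product=9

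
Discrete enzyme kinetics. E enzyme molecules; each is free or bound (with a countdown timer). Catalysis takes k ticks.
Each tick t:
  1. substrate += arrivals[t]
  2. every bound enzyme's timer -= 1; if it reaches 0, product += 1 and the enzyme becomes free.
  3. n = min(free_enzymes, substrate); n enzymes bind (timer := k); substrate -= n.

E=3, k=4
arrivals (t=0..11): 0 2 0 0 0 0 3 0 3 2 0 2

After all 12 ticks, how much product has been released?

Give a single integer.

Answer: 5

Derivation:
t=0: arr=0 -> substrate=0 bound=0 product=0
t=1: arr=2 -> substrate=0 bound=2 product=0
t=2: arr=0 -> substrate=0 bound=2 product=0
t=3: arr=0 -> substrate=0 bound=2 product=0
t=4: arr=0 -> substrate=0 bound=2 product=0
t=5: arr=0 -> substrate=0 bound=0 product=2
t=6: arr=3 -> substrate=0 bound=3 product=2
t=7: arr=0 -> substrate=0 bound=3 product=2
t=8: arr=3 -> substrate=3 bound=3 product=2
t=9: arr=2 -> substrate=5 bound=3 product=2
t=10: arr=0 -> substrate=2 bound=3 product=5
t=11: arr=2 -> substrate=4 bound=3 product=5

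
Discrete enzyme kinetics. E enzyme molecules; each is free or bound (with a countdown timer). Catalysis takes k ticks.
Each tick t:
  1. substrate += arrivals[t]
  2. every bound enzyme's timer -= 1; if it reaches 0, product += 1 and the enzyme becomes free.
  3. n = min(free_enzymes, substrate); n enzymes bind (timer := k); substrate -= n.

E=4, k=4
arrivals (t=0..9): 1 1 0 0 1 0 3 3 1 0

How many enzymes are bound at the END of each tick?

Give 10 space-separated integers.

t=0: arr=1 -> substrate=0 bound=1 product=0
t=1: arr=1 -> substrate=0 bound=2 product=0
t=2: arr=0 -> substrate=0 bound=2 product=0
t=3: arr=0 -> substrate=0 bound=2 product=0
t=4: arr=1 -> substrate=0 bound=2 product=1
t=5: arr=0 -> substrate=0 bound=1 product=2
t=6: arr=3 -> substrate=0 bound=4 product=2
t=7: arr=3 -> substrate=3 bound=4 product=2
t=8: arr=1 -> substrate=3 bound=4 product=3
t=9: arr=0 -> substrate=3 bound=4 product=3

Answer: 1 2 2 2 2 1 4 4 4 4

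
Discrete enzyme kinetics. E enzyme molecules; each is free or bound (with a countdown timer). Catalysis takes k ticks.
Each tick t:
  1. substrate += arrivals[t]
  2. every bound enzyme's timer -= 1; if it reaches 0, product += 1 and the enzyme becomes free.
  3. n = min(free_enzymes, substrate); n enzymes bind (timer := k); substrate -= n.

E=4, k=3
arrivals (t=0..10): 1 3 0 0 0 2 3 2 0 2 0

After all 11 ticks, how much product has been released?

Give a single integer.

t=0: arr=1 -> substrate=0 bound=1 product=0
t=1: arr=3 -> substrate=0 bound=4 product=0
t=2: arr=0 -> substrate=0 bound=4 product=0
t=3: arr=0 -> substrate=0 bound=3 product=1
t=4: arr=0 -> substrate=0 bound=0 product=4
t=5: arr=2 -> substrate=0 bound=2 product=4
t=6: arr=3 -> substrate=1 bound=4 product=4
t=7: arr=2 -> substrate=3 bound=4 product=4
t=8: arr=0 -> substrate=1 bound=4 product=6
t=9: arr=2 -> substrate=1 bound=4 product=8
t=10: arr=0 -> substrate=1 bound=4 product=8

Answer: 8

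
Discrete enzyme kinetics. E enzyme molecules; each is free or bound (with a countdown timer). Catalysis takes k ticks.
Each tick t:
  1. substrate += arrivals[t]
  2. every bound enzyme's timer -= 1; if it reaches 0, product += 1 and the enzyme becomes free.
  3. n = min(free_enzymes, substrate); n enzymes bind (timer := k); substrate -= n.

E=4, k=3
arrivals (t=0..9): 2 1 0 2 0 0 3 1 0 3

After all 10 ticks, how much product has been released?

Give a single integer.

Answer: 8

Derivation:
t=0: arr=2 -> substrate=0 bound=2 product=0
t=1: arr=1 -> substrate=0 bound=3 product=0
t=2: arr=0 -> substrate=0 bound=3 product=0
t=3: arr=2 -> substrate=0 bound=3 product=2
t=4: arr=0 -> substrate=0 bound=2 product=3
t=5: arr=0 -> substrate=0 bound=2 product=3
t=6: arr=3 -> substrate=0 bound=3 product=5
t=7: arr=1 -> substrate=0 bound=4 product=5
t=8: arr=0 -> substrate=0 bound=4 product=5
t=9: arr=3 -> substrate=0 bound=4 product=8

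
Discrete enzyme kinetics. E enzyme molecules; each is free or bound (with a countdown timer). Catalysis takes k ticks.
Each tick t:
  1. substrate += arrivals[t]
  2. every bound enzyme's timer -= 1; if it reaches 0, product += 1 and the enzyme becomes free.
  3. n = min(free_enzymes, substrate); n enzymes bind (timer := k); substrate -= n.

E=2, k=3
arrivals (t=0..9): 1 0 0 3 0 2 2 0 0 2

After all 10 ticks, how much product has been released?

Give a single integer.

t=0: arr=1 -> substrate=0 bound=1 product=0
t=1: arr=0 -> substrate=0 bound=1 product=0
t=2: arr=0 -> substrate=0 bound=1 product=0
t=3: arr=3 -> substrate=1 bound=2 product=1
t=4: arr=0 -> substrate=1 bound=2 product=1
t=5: arr=2 -> substrate=3 bound=2 product=1
t=6: arr=2 -> substrate=3 bound=2 product=3
t=7: arr=0 -> substrate=3 bound=2 product=3
t=8: arr=0 -> substrate=3 bound=2 product=3
t=9: arr=2 -> substrate=3 bound=2 product=5

Answer: 5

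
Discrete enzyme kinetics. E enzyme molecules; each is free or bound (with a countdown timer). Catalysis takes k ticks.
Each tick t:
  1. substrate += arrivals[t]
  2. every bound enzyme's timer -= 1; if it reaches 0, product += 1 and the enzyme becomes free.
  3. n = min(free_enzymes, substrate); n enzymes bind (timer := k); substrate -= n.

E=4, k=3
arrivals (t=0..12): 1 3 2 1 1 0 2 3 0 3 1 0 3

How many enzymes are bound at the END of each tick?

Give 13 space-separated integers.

Answer: 1 4 4 4 4 4 4 4 4 4 4 4 4

Derivation:
t=0: arr=1 -> substrate=0 bound=1 product=0
t=1: arr=3 -> substrate=0 bound=4 product=0
t=2: arr=2 -> substrate=2 bound=4 product=0
t=3: arr=1 -> substrate=2 bound=4 product=1
t=4: arr=1 -> substrate=0 bound=4 product=4
t=5: arr=0 -> substrate=0 bound=4 product=4
t=6: arr=2 -> substrate=1 bound=4 product=5
t=7: arr=3 -> substrate=1 bound=4 product=8
t=8: arr=0 -> substrate=1 bound=4 product=8
t=9: arr=3 -> substrate=3 bound=4 product=9
t=10: arr=1 -> substrate=1 bound=4 product=12
t=11: arr=0 -> substrate=1 bound=4 product=12
t=12: arr=3 -> substrate=3 bound=4 product=13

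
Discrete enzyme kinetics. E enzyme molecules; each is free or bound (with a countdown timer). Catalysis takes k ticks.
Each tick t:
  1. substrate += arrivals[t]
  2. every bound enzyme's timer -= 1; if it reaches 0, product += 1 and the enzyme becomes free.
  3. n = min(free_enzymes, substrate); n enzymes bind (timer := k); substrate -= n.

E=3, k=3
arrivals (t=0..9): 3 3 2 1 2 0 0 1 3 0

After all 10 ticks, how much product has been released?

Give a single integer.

t=0: arr=3 -> substrate=0 bound=3 product=0
t=1: arr=3 -> substrate=3 bound=3 product=0
t=2: arr=2 -> substrate=5 bound=3 product=0
t=3: arr=1 -> substrate=3 bound=3 product=3
t=4: arr=2 -> substrate=5 bound=3 product=3
t=5: arr=0 -> substrate=5 bound=3 product=3
t=6: arr=0 -> substrate=2 bound=3 product=6
t=7: arr=1 -> substrate=3 bound=3 product=6
t=8: arr=3 -> substrate=6 bound=3 product=6
t=9: arr=0 -> substrate=3 bound=3 product=9

Answer: 9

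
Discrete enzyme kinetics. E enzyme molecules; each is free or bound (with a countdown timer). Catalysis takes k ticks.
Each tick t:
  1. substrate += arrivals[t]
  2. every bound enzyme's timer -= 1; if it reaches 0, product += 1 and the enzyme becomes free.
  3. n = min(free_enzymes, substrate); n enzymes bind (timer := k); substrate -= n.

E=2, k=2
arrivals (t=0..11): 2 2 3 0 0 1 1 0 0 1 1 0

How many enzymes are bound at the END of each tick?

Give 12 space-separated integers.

t=0: arr=2 -> substrate=0 bound=2 product=0
t=1: arr=2 -> substrate=2 bound=2 product=0
t=2: arr=3 -> substrate=3 bound=2 product=2
t=3: arr=0 -> substrate=3 bound=2 product=2
t=4: arr=0 -> substrate=1 bound=2 product=4
t=5: arr=1 -> substrate=2 bound=2 product=4
t=6: arr=1 -> substrate=1 bound=2 product=6
t=7: arr=0 -> substrate=1 bound=2 product=6
t=8: arr=0 -> substrate=0 bound=1 product=8
t=9: arr=1 -> substrate=0 bound=2 product=8
t=10: arr=1 -> substrate=0 bound=2 product=9
t=11: arr=0 -> substrate=0 bound=1 product=10

Answer: 2 2 2 2 2 2 2 2 1 2 2 1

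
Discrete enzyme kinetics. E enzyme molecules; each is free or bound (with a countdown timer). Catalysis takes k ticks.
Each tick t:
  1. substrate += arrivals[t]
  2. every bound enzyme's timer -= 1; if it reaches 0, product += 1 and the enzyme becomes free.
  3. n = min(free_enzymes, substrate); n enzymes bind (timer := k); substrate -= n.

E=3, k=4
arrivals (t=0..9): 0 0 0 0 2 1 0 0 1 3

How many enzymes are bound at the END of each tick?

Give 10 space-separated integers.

Answer: 0 0 0 0 2 3 3 3 2 3

Derivation:
t=0: arr=0 -> substrate=0 bound=0 product=0
t=1: arr=0 -> substrate=0 bound=0 product=0
t=2: arr=0 -> substrate=0 bound=0 product=0
t=3: arr=0 -> substrate=0 bound=0 product=0
t=4: arr=2 -> substrate=0 bound=2 product=0
t=5: arr=1 -> substrate=0 bound=3 product=0
t=6: arr=0 -> substrate=0 bound=3 product=0
t=7: arr=0 -> substrate=0 bound=3 product=0
t=8: arr=1 -> substrate=0 bound=2 product=2
t=9: arr=3 -> substrate=1 bound=3 product=3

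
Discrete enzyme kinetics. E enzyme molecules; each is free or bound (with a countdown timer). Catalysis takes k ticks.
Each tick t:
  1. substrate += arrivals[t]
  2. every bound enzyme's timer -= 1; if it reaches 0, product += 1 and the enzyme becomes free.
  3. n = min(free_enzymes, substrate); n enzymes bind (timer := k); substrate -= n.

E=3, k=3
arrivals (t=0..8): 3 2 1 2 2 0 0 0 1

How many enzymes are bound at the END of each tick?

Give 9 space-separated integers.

Answer: 3 3 3 3 3 3 3 3 3

Derivation:
t=0: arr=3 -> substrate=0 bound=3 product=0
t=1: arr=2 -> substrate=2 bound=3 product=0
t=2: arr=1 -> substrate=3 bound=3 product=0
t=3: arr=2 -> substrate=2 bound=3 product=3
t=4: arr=2 -> substrate=4 bound=3 product=3
t=5: arr=0 -> substrate=4 bound=3 product=3
t=6: arr=0 -> substrate=1 bound=3 product=6
t=7: arr=0 -> substrate=1 bound=3 product=6
t=8: arr=1 -> substrate=2 bound=3 product=6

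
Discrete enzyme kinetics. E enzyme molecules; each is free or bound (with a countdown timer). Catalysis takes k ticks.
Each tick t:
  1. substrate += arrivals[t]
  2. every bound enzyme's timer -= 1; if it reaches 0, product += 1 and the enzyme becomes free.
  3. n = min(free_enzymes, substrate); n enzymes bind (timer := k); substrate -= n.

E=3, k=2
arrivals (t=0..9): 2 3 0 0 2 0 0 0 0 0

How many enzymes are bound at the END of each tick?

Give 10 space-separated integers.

t=0: arr=2 -> substrate=0 bound=2 product=0
t=1: arr=3 -> substrate=2 bound=3 product=0
t=2: arr=0 -> substrate=0 bound=3 product=2
t=3: arr=0 -> substrate=0 bound=2 product=3
t=4: arr=2 -> substrate=0 bound=2 product=5
t=5: arr=0 -> substrate=0 bound=2 product=5
t=6: arr=0 -> substrate=0 bound=0 product=7
t=7: arr=0 -> substrate=0 bound=0 product=7
t=8: arr=0 -> substrate=0 bound=0 product=7
t=9: arr=0 -> substrate=0 bound=0 product=7

Answer: 2 3 3 2 2 2 0 0 0 0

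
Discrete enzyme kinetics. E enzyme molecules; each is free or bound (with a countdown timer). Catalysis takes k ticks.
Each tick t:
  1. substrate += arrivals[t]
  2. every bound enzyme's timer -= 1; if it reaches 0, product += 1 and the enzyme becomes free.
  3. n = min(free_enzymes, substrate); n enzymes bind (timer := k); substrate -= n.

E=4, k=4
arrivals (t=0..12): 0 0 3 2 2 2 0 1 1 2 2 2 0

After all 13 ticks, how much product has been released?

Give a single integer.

t=0: arr=0 -> substrate=0 bound=0 product=0
t=1: arr=0 -> substrate=0 bound=0 product=0
t=2: arr=3 -> substrate=0 bound=3 product=0
t=3: arr=2 -> substrate=1 bound=4 product=0
t=4: arr=2 -> substrate=3 bound=4 product=0
t=5: arr=2 -> substrate=5 bound=4 product=0
t=6: arr=0 -> substrate=2 bound=4 product=3
t=7: arr=1 -> substrate=2 bound=4 product=4
t=8: arr=1 -> substrate=3 bound=4 product=4
t=9: arr=2 -> substrate=5 bound=4 product=4
t=10: arr=2 -> substrate=4 bound=4 product=7
t=11: arr=2 -> substrate=5 bound=4 product=8
t=12: arr=0 -> substrate=5 bound=4 product=8

Answer: 8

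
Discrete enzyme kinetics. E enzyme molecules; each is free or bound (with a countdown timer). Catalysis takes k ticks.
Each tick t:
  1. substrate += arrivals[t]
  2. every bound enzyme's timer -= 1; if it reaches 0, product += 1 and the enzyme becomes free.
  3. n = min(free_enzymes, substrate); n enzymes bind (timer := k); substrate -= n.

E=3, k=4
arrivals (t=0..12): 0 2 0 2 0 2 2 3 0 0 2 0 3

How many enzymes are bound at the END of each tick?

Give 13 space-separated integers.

Answer: 0 2 2 3 3 3 3 3 3 3 3 3 3

Derivation:
t=0: arr=0 -> substrate=0 bound=0 product=0
t=1: arr=2 -> substrate=0 bound=2 product=0
t=2: arr=0 -> substrate=0 bound=2 product=0
t=3: arr=2 -> substrate=1 bound=3 product=0
t=4: arr=0 -> substrate=1 bound=3 product=0
t=5: arr=2 -> substrate=1 bound=3 product=2
t=6: arr=2 -> substrate=3 bound=3 product=2
t=7: arr=3 -> substrate=5 bound=3 product=3
t=8: arr=0 -> substrate=5 bound=3 product=3
t=9: arr=0 -> substrate=3 bound=3 product=5
t=10: arr=2 -> substrate=5 bound=3 product=5
t=11: arr=0 -> substrate=4 bound=3 product=6
t=12: arr=3 -> substrate=7 bound=3 product=6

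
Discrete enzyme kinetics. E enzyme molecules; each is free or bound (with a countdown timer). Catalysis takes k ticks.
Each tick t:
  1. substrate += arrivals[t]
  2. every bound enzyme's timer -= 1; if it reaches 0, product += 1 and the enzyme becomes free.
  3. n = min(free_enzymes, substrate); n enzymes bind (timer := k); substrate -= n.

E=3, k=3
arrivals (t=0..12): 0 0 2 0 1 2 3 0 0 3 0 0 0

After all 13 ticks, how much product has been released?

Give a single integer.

t=0: arr=0 -> substrate=0 bound=0 product=0
t=1: arr=0 -> substrate=0 bound=0 product=0
t=2: arr=2 -> substrate=0 bound=2 product=0
t=3: arr=0 -> substrate=0 bound=2 product=0
t=4: arr=1 -> substrate=0 bound=3 product=0
t=5: arr=2 -> substrate=0 bound=3 product=2
t=6: arr=3 -> substrate=3 bound=3 product=2
t=7: arr=0 -> substrate=2 bound=3 product=3
t=8: arr=0 -> substrate=0 bound=3 product=5
t=9: arr=3 -> substrate=3 bound=3 product=5
t=10: arr=0 -> substrate=2 bound=3 product=6
t=11: arr=0 -> substrate=0 bound=3 product=8
t=12: arr=0 -> substrate=0 bound=3 product=8

Answer: 8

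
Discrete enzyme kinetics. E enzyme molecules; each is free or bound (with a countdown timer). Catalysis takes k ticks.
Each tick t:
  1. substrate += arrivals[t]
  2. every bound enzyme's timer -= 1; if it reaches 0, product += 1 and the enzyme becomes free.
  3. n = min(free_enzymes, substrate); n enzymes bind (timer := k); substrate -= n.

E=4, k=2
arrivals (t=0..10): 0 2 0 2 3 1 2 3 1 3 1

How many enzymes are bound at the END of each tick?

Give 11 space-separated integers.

Answer: 0 2 2 2 4 4 4 4 4 4 4

Derivation:
t=0: arr=0 -> substrate=0 bound=0 product=0
t=1: arr=2 -> substrate=0 bound=2 product=0
t=2: arr=0 -> substrate=0 bound=2 product=0
t=3: arr=2 -> substrate=0 bound=2 product=2
t=4: arr=3 -> substrate=1 bound=4 product=2
t=5: arr=1 -> substrate=0 bound=4 product=4
t=6: arr=2 -> substrate=0 bound=4 product=6
t=7: arr=3 -> substrate=1 bound=4 product=8
t=8: arr=1 -> substrate=0 bound=4 product=10
t=9: arr=3 -> substrate=1 bound=4 product=12
t=10: arr=1 -> substrate=0 bound=4 product=14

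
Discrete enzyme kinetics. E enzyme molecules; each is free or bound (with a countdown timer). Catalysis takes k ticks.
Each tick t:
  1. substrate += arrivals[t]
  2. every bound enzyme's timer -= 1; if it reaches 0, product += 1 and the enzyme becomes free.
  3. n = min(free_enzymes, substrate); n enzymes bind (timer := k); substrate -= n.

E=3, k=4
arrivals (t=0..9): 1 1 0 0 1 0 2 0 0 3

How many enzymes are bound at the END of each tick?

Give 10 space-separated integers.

t=0: arr=1 -> substrate=0 bound=1 product=0
t=1: arr=1 -> substrate=0 bound=2 product=0
t=2: arr=0 -> substrate=0 bound=2 product=0
t=3: arr=0 -> substrate=0 bound=2 product=0
t=4: arr=1 -> substrate=0 bound=2 product=1
t=5: arr=0 -> substrate=0 bound=1 product=2
t=6: arr=2 -> substrate=0 bound=3 product=2
t=7: arr=0 -> substrate=0 bound=3 product=2
t=8: arr=0 -> substrate=0 bound=2 product=3
t=9: arr=3 -> substrate=2 bound=3 product=3

Answer: 1 2 2 2 2 1 3 3 2 3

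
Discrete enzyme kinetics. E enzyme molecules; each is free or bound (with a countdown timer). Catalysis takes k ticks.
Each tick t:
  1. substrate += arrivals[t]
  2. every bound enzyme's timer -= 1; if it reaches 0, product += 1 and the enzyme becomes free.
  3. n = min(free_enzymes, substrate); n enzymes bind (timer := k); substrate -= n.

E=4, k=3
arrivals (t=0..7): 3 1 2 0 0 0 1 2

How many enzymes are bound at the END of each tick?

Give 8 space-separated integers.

Answer: 3 4 4 3 2 2 1 3

Derivation:
t=0: arr=3 -> substrate=0 bound=3 product=0
t=1: arr=1 -> substrate=0 bound=4 product=0
t=2: arr=2 -> substrate=2 bound=4 product=0
t=3: arr=0 -> substrate=0 bound=3 product=3
t=4: arr=0 -> substrate=0 bound=2 product=4
t=5: arr=0 -> substrate=0 bound=2 product=4
t=6: arr=1 -> substrate=0 bound=1 product=6
t=7: arr=2 -> substrate=0 bound=3 product=6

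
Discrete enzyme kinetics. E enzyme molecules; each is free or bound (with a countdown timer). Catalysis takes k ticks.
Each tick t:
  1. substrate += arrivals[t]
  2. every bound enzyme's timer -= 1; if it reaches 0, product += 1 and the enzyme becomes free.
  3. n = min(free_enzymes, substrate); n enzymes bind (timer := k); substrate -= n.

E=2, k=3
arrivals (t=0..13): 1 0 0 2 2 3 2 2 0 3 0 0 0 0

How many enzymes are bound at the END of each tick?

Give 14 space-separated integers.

Answer: 1 1 1 2 2 2 2 2 2 2 2 2 2 2

Derivation:
t=0: arr=1 -> substrate=0 bound=1 product=0
t=1: arr=0 -> substrate=0 bound=1 product=0
t=2: arr=0 -> substrate=0 bound=1 product=0
t=3: arr=2 -> substrate=0 bound=2 product=1
t=4: arr=2 -> substrate=2 bound=2 product=1
t=5: arr=3 -> substrate=5 bound=2 product=1
t=6: arr=2 -> substrate=5 bound=2 product=3
t=7: arr=2 -> substrate=7 bound=2 product=3
t=8: arr=0 -> substrate=7 bound=2 product=3
t=9: arr=3 -> substrate=8 bound=2 product=5
t=10: arr=0 -> substrate=8 bound=2 product=5
t=11: arr=0 -> substrate=8 bound=2 product=5
t=12: arr=0 -> substrate=6 bound=2 product=7
t=13: arr=0 -> substrate=6 bound=2 product=7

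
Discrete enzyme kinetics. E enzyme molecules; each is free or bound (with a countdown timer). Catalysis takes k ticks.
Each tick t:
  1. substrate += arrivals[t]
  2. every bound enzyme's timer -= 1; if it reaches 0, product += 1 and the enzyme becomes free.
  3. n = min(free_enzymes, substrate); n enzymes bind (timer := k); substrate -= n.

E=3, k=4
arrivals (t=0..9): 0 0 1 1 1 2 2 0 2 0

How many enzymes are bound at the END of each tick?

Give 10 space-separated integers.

t=0: arr=0 -> substrate=0 bound=0 product=0
t=1: arr=0 -> substrate=0 bound=0 product=0
t=2: arr=1 -> substrate=0 bound=1 product=0
t=3: arr=1 -> substrate=0 bound=2 product=0
t=4: arr=1 -> substrate=0 bound=3 product=0
t=5: arr=2 -> substrate=2 bound=3 product=0
t=6: arr=2 -> substrate=3 bound=3 product=1
t=7: arr=0 -> substrate=2 bound=3 product=2
t=8: arr=2 -> substrate=3 bound=3 product=3
t=9: arr=0 -> substrate=3 bound=3 product=3

Answer: 0 0 1 2 3 3 3 3 3 3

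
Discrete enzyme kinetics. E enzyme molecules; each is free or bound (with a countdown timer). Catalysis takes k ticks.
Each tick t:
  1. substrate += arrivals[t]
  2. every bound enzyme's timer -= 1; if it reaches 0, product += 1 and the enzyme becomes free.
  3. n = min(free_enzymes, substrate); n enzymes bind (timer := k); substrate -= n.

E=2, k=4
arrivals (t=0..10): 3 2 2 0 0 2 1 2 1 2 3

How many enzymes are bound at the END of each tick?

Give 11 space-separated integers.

Answer: 2 2 2 2 2 2 2 2 2 2 2

Derivation:
t=0: arr=3 -> substrate=1 bound=2 product=0
t=1: arr=2 -> substrate=3 bound=2 product=0
t=2: arr=2 -> substrate=5 bound=2 product=0
t=3: arr=0 -> substrate=5 bound=2 product=0
t=4: arr=0 -> substrate=3 bound=2 product=2
t=5: arr=2 -> substrate=5 bound=2 product=2
t=6: arr=1 -> substrate=6 bound=2 product=2
t=7: arr=2 -> substrate=8 bound=2 product=2
t=8: arr=1 -> substrate=7 bound=2 product=4
t=9: arr=2 -> substrate=9 bound=2 product=4
t=10: arr=3 -> substrate=12 bound=2 product=4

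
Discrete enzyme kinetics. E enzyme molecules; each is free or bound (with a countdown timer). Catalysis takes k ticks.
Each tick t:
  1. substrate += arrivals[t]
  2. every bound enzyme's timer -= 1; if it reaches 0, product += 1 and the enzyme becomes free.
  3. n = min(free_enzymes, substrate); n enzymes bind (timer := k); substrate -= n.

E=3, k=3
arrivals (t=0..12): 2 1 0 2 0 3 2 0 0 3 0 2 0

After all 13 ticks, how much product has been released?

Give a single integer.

t=0: arr=2 -> substrate=0 bound=2 product=0
t=1: arr=1 -> substrate=0 bound=3 product=0
t=2: arr=0 -> substrate=0 bound=3 product=0
t=3: arr=2 -> substrate=0 bound=3 product=2
t=4: arr=0 -> substrate=0 bound=2 product=3
t=5: arr=3 -> substrate=2 bound=3 product=3
t=6: arr=2 -> substrate=2 bound=3 product=5
t=7: arr=0 -> substrate=2 bound=3 product=5
t=8: arr=0 -> substrate=1 bound=3 product=6
t=9: arr=3 -> substrate=2 bound=3 product=8
t=10: arr=0 -> substrate=2 bound=3 product=8
t=11: arr=2 -> substrate=3 bound=3 product=9
t=12: arr=0 -> substrate=1 bound=3 product=11

Answer: 11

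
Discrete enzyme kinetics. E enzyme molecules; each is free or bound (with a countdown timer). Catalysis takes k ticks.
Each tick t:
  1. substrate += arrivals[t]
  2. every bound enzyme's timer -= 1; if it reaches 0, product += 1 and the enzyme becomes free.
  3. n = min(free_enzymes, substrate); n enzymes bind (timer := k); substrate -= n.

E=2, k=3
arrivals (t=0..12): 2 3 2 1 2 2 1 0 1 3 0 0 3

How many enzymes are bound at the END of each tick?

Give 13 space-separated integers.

Answer: 2 2 2 2 2 2 2 2 2 2 2 2 2

Derivation:
t=0: arr=2 -> substrate=0 bound=2 product=0
t=1: arr=3 -> substrate=3 bound=2 product=0
t=2: arr=2 -> substrate=5 bound=2 product=0
t=3: arr=1 -> substrate=4 bound=2 product=2
t=4: arr=2 -> substrate=6 bound=2 product=2
t=5: arr=2 -> substrate=8 bound=2 product=2
t=6: arr=1 -> substrate=7 bound=2 product=4
t=7: arr=0 -> substrate=7 bound=2 product=4
t=8: arr=1 -> substrate=8 bound=2 product=4
t=9: arr=3 -> substrate=9 bound=2 product=6
t=10: arr=0 -> substrate=9 bound=2 product=6
t=11: arr=0 -> substrate=9 bound=2 product=6
t=12: arr=3 -> substrate=10 bound=2 product=8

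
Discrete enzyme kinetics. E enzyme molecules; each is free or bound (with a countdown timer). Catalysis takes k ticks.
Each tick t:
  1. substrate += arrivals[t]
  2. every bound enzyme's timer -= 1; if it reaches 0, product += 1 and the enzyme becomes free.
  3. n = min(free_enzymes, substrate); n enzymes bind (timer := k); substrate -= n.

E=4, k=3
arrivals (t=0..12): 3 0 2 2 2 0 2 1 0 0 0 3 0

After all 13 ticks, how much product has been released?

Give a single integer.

Answer: 12

Derivation:
t=0: arr=3 -> substrate=0 bound=3 product=0
t=1: arr=0 -> substrate=0 bound=3 product=0
t=2: arr=2 -> substrate=1 bound=4 product=0
t=3: arr=2 -> substrate=0 bound=4 product=3
t=4: arr=2 -> substrate=2 bound=4 product=3
t=5: arr=0 -> substrate=1 bound=4 product=4
t=6: arr=2 -> substrate=0 bound=4 product=7
t=7: arr=1 -> substrate=1 bound=4 product=7
t=8: arr=0 -> substrate=0 bound=4 product=8
t=9: arr=0 -> substrate=0 bound=1 product=11
t=10: arr=0 -> substrate=0 bound=1 product=11
t=11: arr=3 -> substrate=0 bound=3 product=12
t=12: arr=0 -> substrate=0 bound=3 product=12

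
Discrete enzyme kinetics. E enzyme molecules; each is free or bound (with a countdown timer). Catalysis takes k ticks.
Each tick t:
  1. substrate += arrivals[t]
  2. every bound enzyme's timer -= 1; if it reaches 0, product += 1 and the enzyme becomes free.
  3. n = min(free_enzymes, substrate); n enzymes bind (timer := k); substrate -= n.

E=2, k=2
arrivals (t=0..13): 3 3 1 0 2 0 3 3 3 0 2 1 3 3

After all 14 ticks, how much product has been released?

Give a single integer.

t=0: arr=3 -> substrate=1 bound=2 product=0
t=1: arr=3 -> substrate=4 bound=2 product=0
t=2: arr=1 -> substrate=3 bound=2 product=2
t=3: arr=0 -> substrate=3 bound=2 product=2
t=4: arr=2 -> substrate=3 bound=2 product=4
t=5: arr=0 -> substrate=3 bound=2 product=4
t=6: arr=3 -> substrate=4 bound=2 product=6
t=7: arr=3 -> substrate=7 bound=2 product=6
t=8: arr=3 -> substrate=8 bound=2 product=8
t=9: arr=0 -> substrate=8 bound=2 product=8
t=10: arr=2 -> substrate=8 bound=2 product=10
t=11: arr=1 -> substrate=9 bound=2 product=10
t=12: arr=3 -> substrate=10 bound=2 product=12
t=13: arr=3 -> substrate=13 bound=2 product=12

Answer: 12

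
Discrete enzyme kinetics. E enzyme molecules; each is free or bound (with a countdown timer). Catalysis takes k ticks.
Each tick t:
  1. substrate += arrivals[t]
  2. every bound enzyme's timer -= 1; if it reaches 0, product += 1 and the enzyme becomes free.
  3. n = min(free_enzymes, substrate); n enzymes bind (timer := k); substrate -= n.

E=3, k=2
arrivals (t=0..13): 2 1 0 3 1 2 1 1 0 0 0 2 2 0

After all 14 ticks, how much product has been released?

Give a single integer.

Answer: 13

Derivation:
t=0: arr=2 -> substrate=0 bound=2 product=0
t=1: arr=1 -> substrate=0 bound=3 product=0
t=2: arr=0 -> substrate=0 bound=1 product=2
t=3: arr=3 -> substrate=0 bound=3 product=3
t=4: arr=1 -> substrate=1 bound=3 product=3
t=5: arr=2 -> substrate=0 bound=3 product=6
t=6: arr=1 -> substrate=1 bound=3 product=6
t=7: arr=1 -> substrate=0 bound=2 product=9
t=8: arr=0 -> substrate=0 bound=2 product=9
t=9: arr=0 -> substrate=0 bound=0 product=11
t=10: arr=0 -> substrate=0 bound=0 product=11
t=11: arr=2 -> substrate=0 bound=2 product=11
t=12: arr=2 -> substrate=1 bound=3 product=11
t=13: arr=0 -> substrate=0 bound=2 product=13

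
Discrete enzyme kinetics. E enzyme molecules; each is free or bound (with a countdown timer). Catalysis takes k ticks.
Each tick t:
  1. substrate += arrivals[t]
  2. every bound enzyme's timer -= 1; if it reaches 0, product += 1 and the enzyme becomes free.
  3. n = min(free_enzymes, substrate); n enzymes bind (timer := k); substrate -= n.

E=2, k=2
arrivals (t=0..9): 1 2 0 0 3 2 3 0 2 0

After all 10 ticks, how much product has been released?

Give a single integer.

t=0: arr=1 -> substrate=0 bound=1 product=0
t=1: arr=2 -> substrate=1 bound=2 product=0
t=2: arr=0 -> substrate=0 bound=2 product=1
t=3: arr=0 -> substrate=0 bound=1 product=2
t=4: arr=3 -> substrate=1 bound=2 product=3
t=5: arr=2 -> substrate=3 bound=2 product=3
t=6: arr=3 -> substrate=4 bound=2 product=5
t=7: arr=0 -> substrate=4 bound=2 product=5
t=8: arr=2 -> substrate=4 bound=2 product=7
t=9: arr=0 -> substrate=4 bound=2 product=7

Answer: 7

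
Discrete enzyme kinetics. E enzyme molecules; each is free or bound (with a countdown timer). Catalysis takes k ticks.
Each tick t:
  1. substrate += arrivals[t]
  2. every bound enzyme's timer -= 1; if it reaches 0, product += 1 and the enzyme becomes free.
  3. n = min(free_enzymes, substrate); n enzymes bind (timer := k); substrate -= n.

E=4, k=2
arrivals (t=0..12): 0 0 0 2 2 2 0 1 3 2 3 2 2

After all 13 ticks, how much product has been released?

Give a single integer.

Answer: 14

Derivation:
t=0: arr=0 -> substrate=0 bound=0 product=0
t=1: arr=0 -> substrate=0 bound=0 product=0
t=2: arr=0 -> substrate=0 bound=0 product=0
t=3: arr=2 -> substrate=0 bound=2 product=0
t=4: arr=2 -> substrate=0 bound=4 product=0
t=5: arr=2 -> substrate=0 bound=4 product=2
t=6: arr=0 -> substrate=0 bound=2 product=4
t=7: arr=1 -> substrate=0 bound=1 product=6
t=8: arr=3 -> substrate=0 bound=4 product=6
t=9: arr=2 -> substrate=1 bound=4 product=7
t=10: arr=3 -> substrate=1 bound=4 product=10
t=11: arr=2 -> substrate=2 bound=4 product=11
t=12: arr=2 -> substrate=1 bound=4 product=14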